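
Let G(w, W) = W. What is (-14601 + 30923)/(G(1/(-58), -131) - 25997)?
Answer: -8161/13064 ≈ -0.62469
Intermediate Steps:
(-14601 + 30923)/(G(1/(-58), -131) - 25997) = (-14601 + 30923)/(-131 - 25997) = 16322/(-26128) = 16322*(-1/26128) = -8161/13064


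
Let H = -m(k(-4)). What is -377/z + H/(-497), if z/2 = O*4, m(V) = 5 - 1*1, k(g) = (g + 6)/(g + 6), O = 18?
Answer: -186793/71568 ≈ -2.6100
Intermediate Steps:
k(g) = 1 (k(g) = (6 + g)/(6 + g) = 1)
m(V) = 4 (m(V) = 5 - 1 = 4)
z = 144 (z = 2*(18*4) = 2*72 = 144)
H = -4 (H = -1*4 = -4)
-377/z + H/(-497) = -377/144 - 4/(-497) = -377*1/144 - 4*(-1/497) = -377/144 + 4/497 = -186793/71568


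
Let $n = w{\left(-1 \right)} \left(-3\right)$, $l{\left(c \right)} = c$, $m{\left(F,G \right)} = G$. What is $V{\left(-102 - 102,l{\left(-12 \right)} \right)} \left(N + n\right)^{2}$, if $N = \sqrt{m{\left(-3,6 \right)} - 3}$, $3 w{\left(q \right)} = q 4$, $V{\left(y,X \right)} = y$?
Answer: $-3876 - 1632 \sqrt{3} \approx -6702.7$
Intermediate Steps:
$w{\left(q \right)} = \frac{4 q}{3}$ ($w{\left(q \right)} = \frac{q 4}{3} = \frac{4 q}{3}$)
$N = \sqrt{3}$ ($N = \sqrt{6 - 3} = \sqrt{3} \approx 1.732$)
$n = 4$ ($n = \frac{4}{3} \left(-1\right) \left(-3\right) = \left(- \frac{4}{3}\right) \left(-3\right) = 4$)
$V{\left(-102 - 102,l{\left(-12 \right)} \right)} \left(N + n\right)^{2} = \left(-102 - 102\right) \left(\sqrt{3} + 4\right)^{2} = - 204 \left(4 + \sqrt{3}\right)^{2}$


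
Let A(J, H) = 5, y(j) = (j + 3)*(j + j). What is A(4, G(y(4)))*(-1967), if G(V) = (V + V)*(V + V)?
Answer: -9835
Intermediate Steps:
y(j) = 2*j*(3 + j) (y(j) = (3 + j)*(2*j) = 2*j*(3 + j))
G(V) = 4*V² (G(V) = (2*V)*(2*V) = 4*V²)
A(4, G(y(4)))*(-1967) = 5*(-1967) = -9835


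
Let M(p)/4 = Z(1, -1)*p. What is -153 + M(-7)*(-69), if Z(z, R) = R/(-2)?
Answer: 813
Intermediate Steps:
Z(z, R) = -R/2 (Z(z, R) = R*(-½) = -R/2)
M(p) = 2*p (M(p) = 4*((-½*(-1))*p) = 4*(p/2) = 2*p)
-153 + M(-7)*(-69) = -153 + (2*(-7))*(-69) = -153 - 14*(-69) = -153 + 966 = 813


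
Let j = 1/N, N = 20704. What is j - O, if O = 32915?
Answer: -681472159/20704 ≈ -32915.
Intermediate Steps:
j = 1/20704 ≈ 4.8300e-5
j - O = 1/20704 - 1*32915 = 1/20704 - 32915 = -681472159/20704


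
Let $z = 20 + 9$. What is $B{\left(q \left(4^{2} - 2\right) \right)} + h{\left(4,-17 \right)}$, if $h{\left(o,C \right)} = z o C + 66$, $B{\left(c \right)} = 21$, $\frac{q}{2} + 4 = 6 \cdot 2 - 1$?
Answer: $-1885$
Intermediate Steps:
$q = 14$ ($q = -8 + 2 \left(6 \cdot 2 - 1\right) = -8 + 2 \left(12 - 1\right) = -8 + 2 \cdot 11 = -8 + 22 = 14$)
$z = 29$
$h{\left(o,C \right)} = 66 + 29 C o$ ($h{\left(o,C \right)} = 29 o C + 66 = 29 C o + 66 = 66 + 29 C o$)
$B{\left(q \left(4^{2} - 2\right) \right)} + h{\left(4,-17 \right)} = 21 + \left(66 + 29 \left(-17\right) 4\right) = 21 + \left(66 - 1972\right) = 21 - 1906 = -1885$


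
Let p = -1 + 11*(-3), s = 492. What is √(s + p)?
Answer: √458 ≈ 21.401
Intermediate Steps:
p = -34 (p = -1 - 33 = -34)
√(s + p) = √(492 - 34) = √458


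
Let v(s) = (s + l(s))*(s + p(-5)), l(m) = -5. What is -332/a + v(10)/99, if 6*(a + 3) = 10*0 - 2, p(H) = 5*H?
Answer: 16309/165 ≈ 98.842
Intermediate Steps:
v(s) = (-25 + s)*(-5 + s) (v(s) = (s - 5)*(s + 5*(-5)) = (-5 + s)*(s - 25) = (-5 + s)*(-25 + s) = (-25 + s)*(-5 + s))
a = -10/3 (a = -3 + (10*0 - 2)/6 = -3 + (0 - 2)/6 = -3 + (1/6)*(-2) = -3 - 1/3 = -10/3 ≈ -3.3333)
-332/a + v(10)/99 = -332/(-10/3) + (125 + 10**2 - 30*10)/99 = -332*(-3/10) + (125 + 100 - 300)*(1/99) = 498/5 - 75*1/99 = 498/5 - 25/33 = 16309/165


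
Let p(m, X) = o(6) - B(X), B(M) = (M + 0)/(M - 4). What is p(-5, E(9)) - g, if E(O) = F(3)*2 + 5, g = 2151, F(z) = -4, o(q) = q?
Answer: -15018/7 ≈ -2145.4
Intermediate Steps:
B(M) = M/(-4 + M)
E(O) = -3 (E(O) = -4*2 + 5 = -8 + 5 = -3)
p(m, X) = 6 - X/(-4 + X)
p(-5, E(9)) - g = (-24 + 5*(-3))/(-4 - 3) - 1*2151 = (-24 - 15)/(-7) - 2151 = -⅐*(-39) - 2151 = 39/7 - 2151 = -15018/7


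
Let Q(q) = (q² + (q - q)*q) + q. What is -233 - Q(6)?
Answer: -275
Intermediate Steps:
Q(q) = q + q² (Q(q) = (q² + 0*q) + q = (q² + 0) + q = q² + q = q + q²)
-233 - Q(6) = -233 - 6*(1 + 6) = -233 - 6*7 = -233 - 1*42 = -233 - 42 = -275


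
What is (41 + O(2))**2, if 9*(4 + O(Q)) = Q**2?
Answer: 113569/81 ≈ 1402.1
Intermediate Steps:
O(Q) = -4 + Q**2/9
(41 + O(2))**2 = (41 + (-4 + (1/9)*2**2))**2 = (41 + (-4 + (1/9)*4))**2 = (41 + (-4 + 4/9))**2 = (41 - 32/9)**2 = (337/9)**2 = 113569/81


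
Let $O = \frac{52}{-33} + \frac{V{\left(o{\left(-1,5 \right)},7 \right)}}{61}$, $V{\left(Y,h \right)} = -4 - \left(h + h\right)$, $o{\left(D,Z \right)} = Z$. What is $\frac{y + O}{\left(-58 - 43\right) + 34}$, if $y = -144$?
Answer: $\frac{293638}{134871} \approx 2.1772$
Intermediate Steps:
$V{\left(Y,h \right)} = -4 - 2 h$
$O = - \frac{3766}{2013}$ ($O = \frac{52}{-33} + \frac{-4 - 14}{61} = 52 \left(- \frac{1}{33}\right) + \left(-4 - 14\right) \frac{1}{61} = - \frac{52}{33} - \frac{18}{61} = - \frac{3766}{2013} \approx -1.8708$)
$\frac{y + O}{\left(-58 - 43\right) + 34} = \frac{-144 - \frac{3766}{2013}}{\left(-58 - 43\right) + 34} = - \frac{293638}{2013 \left(-101 + 34\right)} = - \frac{293638}{2013 \left(-67\right)} = \left(- \frac{293638}{2013}\right) \left(- \frac{1}{67}\right) = \frac{293638}{134871}$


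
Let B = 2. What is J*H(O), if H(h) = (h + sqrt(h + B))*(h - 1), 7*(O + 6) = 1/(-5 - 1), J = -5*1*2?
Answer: -373175/882 + 19175*I*sqrt(42)/882 ≈ -423.1 + 140.89*I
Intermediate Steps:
J = -10 (J = -5*2 = -10)
O = -253/42 (O = -6 + 1/(7*(-5 - 1)) = -6 + (1/7)/(-6) = -6 + (1/7)*(-1/6) = -6 - 1/42 = -253/42 ≈ -6.0238)
H(h) = (-1 + h)*(h + sqrt(2 + h)) (H(h) = (h + sqrt(h + 2))*(h - 1) = (h + sqrt(2 + h))*(-1 + h) = (-1 + h)*(h + sqrt(2 + h)))
J*H(O) = -10*((-253/42)**2 - 1*(-253/42) - sqrt(2 - 253/42) - 253*sqrt(2 - 253/42)/42) = -10*(64009/1764 + 253/42 - sqrt(-169/42) - 3289*I*sqrt(42)/1764) = -10*(64009/1764 + 253/42 - 13*I*sqrt(42)/42 - 3289*I*sqrt(42)/1764) = -10*(74635/1764 - 3835*I*sqrt(42)/1764) = -373175/882 + 19175*I*sqrt(42)/882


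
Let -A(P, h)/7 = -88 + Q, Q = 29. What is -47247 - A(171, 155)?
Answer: -47660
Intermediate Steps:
A(P, h) = 413 (A(P, h) = -7*(-88 + 29) = -7*(-59) = 413)
-47247 - A(171, 155) = -47247 - 1*413 = -47247 - 413 = -47660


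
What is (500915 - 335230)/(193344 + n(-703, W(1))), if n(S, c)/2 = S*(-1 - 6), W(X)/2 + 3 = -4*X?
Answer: 165685/203186 ≈ 0.81544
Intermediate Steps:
W(X) = -6 - 8*X (W(X) = -6 + 2*(-4*X) = -6 - 8*X)
n(S, c) = -14*S (n(S, c) = 2*(S*(-1 - 6)) = 2*(S*(-7)) = 2*(-7*S) = -14*S)
(500915 - 335230)/(193344 + n(-703, W(1))) = (500915 - 335230)/(193344 - 14*(-703)) = 165685/(193344 + 9842) = 165685/203186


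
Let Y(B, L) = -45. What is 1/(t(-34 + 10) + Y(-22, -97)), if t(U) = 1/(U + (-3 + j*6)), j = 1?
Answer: -21/946 ≈ -0.022199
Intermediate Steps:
t(U) = 1/(3 + U) (t(U) = 1/(U + (-3 + 1*6)) = 1/(U + (-3 + 6)) = 1/(U + 3) = 1/(3 + U))
1/(t(-34 + 10) + Y(-22, -97)) = 1/(1/(3 + (-34 + 10)) - 45) = 1/(1/(3 - 24) - 45) = 1/(1/(-21) - 45) = 1/(-1/21 - 45) = 1/(-946/21) = -21/946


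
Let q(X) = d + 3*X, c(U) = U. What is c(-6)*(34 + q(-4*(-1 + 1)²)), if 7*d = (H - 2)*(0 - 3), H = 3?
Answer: -1410/7 ≈ -201.43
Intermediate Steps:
d = -3/7 (d = ((3 - 2)*(0 - 3))/7 = (1*(-3))/7 = (⅐)*(-3) = -3/7 ≈ -0.42857)
q(X) = -3/7 + 3*X
c(-6)*(34 + q(-4*(-1 + 1)²)) = -6*(34 + (-3/7 + 3*(-4*(-1 + 1)²))) = -6*(34 + (-3/7 + 3*(-4*0²))) = -6*(34 + (-3/7 + 3*(-4*0))) = -6*(34 + (-3/7 + 3*0)) = -6*(34 + (-3/7 + 0)) = -6*(34 - 3/7) = -6*235/7 = -1410/7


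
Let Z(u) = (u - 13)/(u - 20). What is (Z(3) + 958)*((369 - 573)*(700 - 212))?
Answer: -95429376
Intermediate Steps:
Z(u) = (-13 + u)/(-20 + u)
(Z(3) + 958)*((369 - 573)*(700 - 212)) = ((-13 + 3)/(-20 + 3) + 958)*((369 - 573)*(700 - 212)) = (-10/(-17) + 958)*(-204*488) = (-1/17*(-10) + 958)*(-99552) = (10/17 + 958)*(-99552) = (16296/17)*(-99552) = -95429376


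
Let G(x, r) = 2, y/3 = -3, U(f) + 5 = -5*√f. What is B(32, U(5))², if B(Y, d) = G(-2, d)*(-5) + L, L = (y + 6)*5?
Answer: 625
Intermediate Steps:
U(f) = -5 - 5*√f
y = -9 (y = 3*(-3) = -9)
L = -15 (L = (-9 + 6)*5 = -3*5 = -15)
B(Y, d) = -25 (B(Y, d) = 2*(-5) - 15 = -10 - 15 = -25)
B(32, U(5))² = (-25)² = 625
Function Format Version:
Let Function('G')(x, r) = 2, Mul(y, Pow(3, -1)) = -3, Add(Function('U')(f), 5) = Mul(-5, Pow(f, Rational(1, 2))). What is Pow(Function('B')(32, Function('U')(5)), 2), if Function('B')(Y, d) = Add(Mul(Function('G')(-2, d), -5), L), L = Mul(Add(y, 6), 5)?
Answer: 625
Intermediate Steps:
Function('U')(f) = Add(-5, Mul(-5, Pow(f, Rational(1, 2))))
y = -9 (y = Mul(3, -3) = -9)
L = -15 (L = Mul(Add(-9, 6), 5) = Mul(-3, 5) = -15)
Function('B')(Y, d) = -25 (Function('B')(Y, d) = Add(Mul(2, -5), -15) = Add(-10, -15) = -25)
Pow(Function('B')(32, Function('U')(5)), 2) = Pow(-25, 2) = 625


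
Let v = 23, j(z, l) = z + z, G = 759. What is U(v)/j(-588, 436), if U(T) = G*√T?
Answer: -253*√23/392 ≈ -3.0953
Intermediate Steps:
j(z, l) = 2*z
U(T) = 759*√T
U(v)/j(-588, 436) = (759*√23)/((2*(-588))) = (759*√23)/(-1176) = (759*√23)*(-1/1176) = -253*√23/392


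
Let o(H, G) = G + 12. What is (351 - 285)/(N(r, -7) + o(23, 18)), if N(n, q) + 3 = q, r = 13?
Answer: 33/10 ≈ 3.3000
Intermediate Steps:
N(n, q) = -3 + q
o(H, G) = 12 + G
(351 - 285)/(N(r, -7) + o(23, 18)) = (351 - 285)/((-3 - 7) + (12 + 18)) = 66/(-10 + 30) = 66/20 = 66*(1/20) = 33/10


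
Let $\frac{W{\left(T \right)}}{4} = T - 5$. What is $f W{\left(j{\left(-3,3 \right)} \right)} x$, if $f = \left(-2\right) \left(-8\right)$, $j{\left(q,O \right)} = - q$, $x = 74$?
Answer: $-9472$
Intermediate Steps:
$W{\left(T \right)} = -20 + 4 T$ ($W{\left(T \right)} = 4 \left(T - 5\right) = 4 \left(-5 + T\right) = -20 + 4 T$)
$f = 16$
$f W{\left(j{\left(-3,3 \right)} \right)} x = 16 \left(-20 + 4 \left(\left(-1\right) \left(-3\right)\right)\right) 74 = 16 \left(-20 + 4 \cdot 3\right) 74 = 16 \left(-20 + 12\right) 74 = 16 \left(-8\right) 74 = \left(-128\right) 74 = -9472$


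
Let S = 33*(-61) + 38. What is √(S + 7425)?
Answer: 5*√218 ≈ 73.824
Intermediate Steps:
S = -1975 (S = -2013 + 38 = -1975)
√(S + 7425) = √(-1975 + 7425) = √5450 = 5*√218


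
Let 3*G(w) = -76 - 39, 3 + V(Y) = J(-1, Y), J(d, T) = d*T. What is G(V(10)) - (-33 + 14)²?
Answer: -1198/3 ≈ -399.33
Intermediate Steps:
J(d, T) = T*d
V(Y) = -3 - Y (V(Y) = -3 + Y*(-1) = -3 - Y)
G(w) = -115/3 (G(w) = (-76 - 39)/3 = (⅓)*(-115) = -115/3)
G(V(10)) - (-33 + 14)² = -115/3 - (-33 + 14)² = -115/3 - 1*(-19)² = -115/3 - 1*361 = -115/3 - 361 = -1198/3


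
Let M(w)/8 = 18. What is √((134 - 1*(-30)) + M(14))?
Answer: 2*√77 ≈ 17.550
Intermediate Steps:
M(w) = 144 (M(w) = 8*18 = 144)
√((134 - 1*(-30)) + M(14)) = √((134 - 1*(-30)) + 144) = √((134 + 30) + 144) = √(164 + 144) = √308 = 2*√77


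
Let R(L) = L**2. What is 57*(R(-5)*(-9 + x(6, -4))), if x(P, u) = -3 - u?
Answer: -11400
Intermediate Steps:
57*(R(-5)*(-9 + x(6, -4))) = 57*((-5)**2*(-9 + (-3 - 1*(-4)))) = 57*(25*(-9 + (-3 + 4))) = 57*(25*(-9 + 1)) = 57*(25*(-8)) = 57*(-200) = -11400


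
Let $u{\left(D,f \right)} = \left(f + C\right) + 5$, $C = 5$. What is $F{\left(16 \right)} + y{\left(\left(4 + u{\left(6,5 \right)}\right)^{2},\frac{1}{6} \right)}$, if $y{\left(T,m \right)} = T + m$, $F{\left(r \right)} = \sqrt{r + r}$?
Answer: $\frac{2167}{6} + 4 \sqrt{2} \approx 366.82$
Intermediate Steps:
$u{\left(D,f \right)} = 10 + f$ ($u{\left(D,f \right)} = \left(f + 5\right) + 5 = \left(5 + f\right) + 5 = 10 + f$)
$F{\left(r \right)} = \sqrt{2} \sqrt{r}$ ($F{\left(r \right)} = \sqrt{2 r} = \sqrt{2} \sqrt{r}$)
$F{\left(16 \right)} + y{\left(\left(4 + u{\left(6,5 \right)}\right)^{2},\frac{1}{6} \right)} = \sqrt{2} \sqrt{16} + \left(\left(4 + \left(10 + 5\right)\right)^{2} + \frac{1}{6}\right) = \sqrt{2} \cdot 4 + \left(\left(4 + 15\right)^{2} + \frac{1}{6}\right) = 4 \sqrt{2} + \left(19^{2} + \frac{1}{6}\right) = 4 \sqrt{2} + \left(361 + \frac{1}{6}\right) = 4 \sqrt{2} + \frac{2167}{6} = \frac{2167}{6} + 4 \sqrt{2}$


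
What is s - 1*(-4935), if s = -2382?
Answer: 2553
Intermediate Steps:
s - 1*(-4935) = -2382 - 1*(-4935) = -2382 + 4935 = 2553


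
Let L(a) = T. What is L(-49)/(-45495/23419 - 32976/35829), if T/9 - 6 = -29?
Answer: 19298825073/266922811 ≈ 72.301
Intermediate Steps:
T = -207 (T = 54 + 9*(-29) = 54 - 261 = -207)
L(a) = -207
L(-49)/(-45495/23419 - 32976/35829) = -207/(-45495/23419 - 32976/35829) = -207/(-45495*1/23419 - 32976*1/35829) = -207/(-45495/23419 - 3664/3981) = -207/(-266922811/93231039) = -207*(-93231039/266922811) = 19298825073/266922811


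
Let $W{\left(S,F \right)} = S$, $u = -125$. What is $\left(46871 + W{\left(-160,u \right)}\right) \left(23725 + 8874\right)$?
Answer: $1522731889$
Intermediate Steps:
$\left(46871 + W{\left(-160,u \right)}\right) \left(23725 + 8874\right) = \left(46871 - 160\right) \left(23725 + 8874\right) = 46711 \cdot 32599 = 1522731889$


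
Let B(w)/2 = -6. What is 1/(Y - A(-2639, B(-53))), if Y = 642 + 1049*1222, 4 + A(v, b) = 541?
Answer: 1/1281983 ≈ 7.8004e-7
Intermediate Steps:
B(w) = -12 (B(w) = 2*(-6) = -12)
A(v, b) = 537 (A(v, b) = -4 + 541 = 537)
Y = 1282520 (Y = 642 + 1281878 = 1282520)
1/(Y - A(-2639, B(-53))) = 1/(1282520 - 1*537) = 1/(1282520 - 537) = 1/1281983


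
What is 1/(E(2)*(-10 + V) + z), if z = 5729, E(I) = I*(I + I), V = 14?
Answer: 1/5761 ≈ 0.00017358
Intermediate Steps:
E(I) = 2*I² (E(I) = I*(2*I) = 2*I²)
1/(E(2)*(-10 + V) + z) = 1/((2*2²)*(-10 + 14) + 5729) = 1/((2*4)*4 + 5729) = 1/(8*4 + 5729) = 1/(32 + 5729) = 1/5761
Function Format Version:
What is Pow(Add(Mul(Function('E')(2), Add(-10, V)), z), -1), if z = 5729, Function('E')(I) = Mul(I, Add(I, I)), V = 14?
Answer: Rational(1, 5761) ≈ 0.00017358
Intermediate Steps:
Function('E')(I) = Mul(2, Pow(I, 2)) (Function('E')(I) = Mul(I, Mul(2, I)) = Mul(2, Pow(I, 2)))
Pow(Add(Mul(Function('E')(2), Add(-10, V)), z), -1) = Pow(Add(Mul(Mul(2, Pow(2, 2)), Add(-10, 14)), 5729), -1) = Pow(Add(Mul(Mul(2, 4), 4), 5729), -1) = Pow(Add(Mul(8, 4), 5729), -1) = Pow(Add(32, 5729), -1) = Pow(5761, -1) = Rational(1, 5761)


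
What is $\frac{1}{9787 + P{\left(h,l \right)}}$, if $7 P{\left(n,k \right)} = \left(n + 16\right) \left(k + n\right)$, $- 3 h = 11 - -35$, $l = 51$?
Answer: $\frac{63}{616795} \approx 0.00010214$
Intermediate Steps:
$h = - \frac{46}{3}$ ($h = - \frac{11 - -35}{3} = - \frac{11 + 35}{3} = \left(- \frac{1}{3}\right) 46 = - \frac{46}{3} \approx -15.333$)
$P{\left(n,k \right)} = \frac{\left(16 + n\right) \left(k + n\right)}{7}$ ($P{\left(n,k \right)} = \frac{\left(n + 16\right) \left(k + n\right)}{7} = \frac{\left(16 + n\right) \left(k + n\right)}{7}$)
$\frac{1}{9787 + P{\left(h,l \right)}} = \frac{1}{9787 + \left(\frac{\left(- \frac{46}{3}\right)^{2}}{7} + \frac{16}{7} \cdot 51 + \frac{16}{7} \left(- \frac{46}{3}\right) + \frac{1}{7} \cdot 51 \left(- \frac{46}{3}\right)\right)} = \frac{1}{9787 + \left(\frac{1}{7} \cdot \frac{2116}{9} + \frac{816}{7} - \frac{736}{21} - \frac{782}{7}\right)} = \frac{1}{9787 + \left(\frac{2116}{63} + \frac{816}{7} - \frac{736}{21} - \frac{782}{7}\right)} = \frac{1}{9787 + \frac{214}{63}} = \frac{1}{\frac{616795}{63}} = \frac{63}{616795}$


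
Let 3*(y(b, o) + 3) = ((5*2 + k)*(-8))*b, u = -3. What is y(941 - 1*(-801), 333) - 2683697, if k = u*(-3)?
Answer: -8315884/3 ≈ -2.7720e+6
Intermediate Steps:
k = 9 (k = -3*(-3) = 9)
y(b, o) = -3 - 152*b/3 (y(b, o) = -3 + (((5*2 + 9)*(-8))*b)/3 = -3 + (((10 + 9)*(-8))*b)/3 = -3 + ((19*(-8))*b)/3 = -3 + (-152*b)/3 = -3 - 152*b/3)
y(941 - 1*(-801), 333) - 2683697 = (-3 - 152*(941 - 1*(-801))/3) - 2683697 = (-3 - 152*(941 + 801)/3) - 2683697 = (-3 - 152/3*1742) - 2683697 = (-3 - 264784/3) - 2683697 = -264793/3 - 2683697 = -8315884/3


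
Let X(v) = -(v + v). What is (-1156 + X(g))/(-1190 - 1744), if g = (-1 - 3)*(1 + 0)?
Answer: 574/1467 ≈ 0.39127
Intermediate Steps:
g = -4 (g = -4*1 = -4)
X(v) = -2*v
(-1156 + X(g))/(-1190 - 1744) = (-1156 - 2*(-4))/(-1190 - 1744) = (-1156 + 8)/(-2934) = -1148*(-1/2934) = 574/1467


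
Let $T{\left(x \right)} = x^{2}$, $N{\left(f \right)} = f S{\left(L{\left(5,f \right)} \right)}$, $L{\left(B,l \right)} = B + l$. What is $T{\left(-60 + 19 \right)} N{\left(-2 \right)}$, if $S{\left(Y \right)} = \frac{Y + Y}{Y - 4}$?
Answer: $20172$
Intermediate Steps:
$S{\left(Y \right)} = \frac{2 Y}{-4 + Y}$
$N{\left(f \right)} = \frac{2 f \left(5 + f\right)}{1 + f}$ ($N{\left(f \right)} = f \frac{2 \left(5 + f\right)}{-4 + \left(5 + f\right)} = f \frac{2 \left(5 + f\right)}{1 + f} = \frac{2 f \left(5 + f\right)}{1 + f}$)
$T{\left(-60 + 19 \right)} N{\left(-2 \right)} = \left(-60 + 19\right)^{2} \cdot 2 \left(-2\right) \frac{1}{1 - 2} \left(5 - 2\right) = \left(-41\right)^{2} \cdot 2 \left(-2\right) \frac{1}{-1} \cdot 3 = 1681 \cdot 2 \left(-2\right) \left(-1\right) 3 = 1681 \cdot 12 = 20172$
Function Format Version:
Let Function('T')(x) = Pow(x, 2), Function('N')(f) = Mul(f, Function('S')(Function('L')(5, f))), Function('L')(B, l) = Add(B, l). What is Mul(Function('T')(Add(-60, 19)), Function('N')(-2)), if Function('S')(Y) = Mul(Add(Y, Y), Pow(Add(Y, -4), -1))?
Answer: 20172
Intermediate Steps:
Function('S')(Y) = Mul(2, Y, Pow(Add(-4, Y), -1)) (Function('S')(Y) = Mul(Mul(2, Y), Pow(Add(-4, Y), -1)) = Mul(2, Y, Pow(Add(-4, Y), -1)))
Function('N')(f) = Mul(2, f, Pow(Add(1, f), -1), Add(5, f)) (Function('N')(f) = Mul(f, Mul(2, Add(5, f), Pow(Add(-4, Add(5, f)), -1))) = Mul(f, Mul(2, Add(5, f), Pow(Add(1, f), -1))) = Mul(f, Mul(2, Pow(Add(1, f), -1), Add(5, f))) = Mul(2, f, Pow(Add(1, f), -1), Add(5, f)))
Mul(Function('T')(Add(-60, 19)), Function('N')(-2)) = Mul(Pow(Add(-60, 19), 2), Mul(2, -2, Pow(Add(1, -2), -1), Add(5, -2))) = Mul(Pow(-41, 2), Mul(2, -2, Pow(-1, -1), 3)) = Mul(1681, Mul(2, -2, -1, 3)) = Mul(1681, 12) = 20172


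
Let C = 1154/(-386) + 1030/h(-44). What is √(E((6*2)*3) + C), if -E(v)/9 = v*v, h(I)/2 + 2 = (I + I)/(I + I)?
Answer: 6*I*√12604637/193 ≈ 110.37*I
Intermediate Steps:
h(I) = -2 (h(I) = -4 + 2*((I + I)/(I + I)) = -4 + 2*((2*I)/((2*I))) = -4 + 2*((2*I)*(1/(2*I))) = -4 + 2*1 = -4 + 2 = -2)
C = -99972/193 (C = 1154/(-386) + 1030/(-2) = 1154*(-1/386) + 1030*(-½) = -577/193 - 515 = -99972/193 ≈ -517.99)
E(v) = -9*v² (E(v) = -9*v*v = -9*v²)
√(E((6*2)*3) + C) = √(-9*((6*2)*3)² - 99972/193) = √(-9*(12*3)² - 99972/193) = √(-9*36² - 99972/193) = √(-9*1296 - 99972/193) = √(-11664 - 99972/193) = √(-2351124/193) = 6*I*√12604637/193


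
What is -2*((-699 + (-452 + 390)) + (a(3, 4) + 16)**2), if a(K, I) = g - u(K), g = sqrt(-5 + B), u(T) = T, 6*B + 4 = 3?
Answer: 3583/3 - 26*I*sqrt(186)/3 ≈ 1194.3 - 118.2*I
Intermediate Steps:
B = -1/6 (B = -2/3 + (1/6)*3 = -2/3 + 1/2 = -1/6 ≈ -0.16667)
g = I*sqrt(186)/6 (g = sqrt(-5 - 1/6) = sqrt(-31/6) = I*sqrt(186)/6 ≈ 2.273*I)
a(K, I) = -K + I*sqrt(186)/6 (a(K, I) = I*sqrt(186)/6 - K = -K + I*sqrt(186)/6)
-2*((-699 + (-452 + 390)) + (a(3, 4) + 16)**2) = -2*((-699 + (-452 + 390)) + ((-1*3 + I*sqrt(186)/6) + 16)**2) = -2*((-699 - 62) + ((-3 + I*sqrt(186)/6) + 16)**2) = -2*(-761 + (13 + I*sqrt(186)/6)**2) = 1522 - 2*(13 + I*sqrt(186)/6)**2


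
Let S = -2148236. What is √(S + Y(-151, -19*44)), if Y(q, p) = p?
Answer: 4*I*√134317 ≈ 1466.0*I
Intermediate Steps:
√(S + Y(-151, -19*44)) = √(-2148236 - 19*44) = √(-2148236 - 836) = √(-2149072) = 4*I*√134317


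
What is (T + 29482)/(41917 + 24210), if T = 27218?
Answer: 56700/66127 ≈ 0.85744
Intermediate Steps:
(T + 29482)/(41917 + 24210) = (27218 + 29482)/(41917 + 24210) = 56700/66127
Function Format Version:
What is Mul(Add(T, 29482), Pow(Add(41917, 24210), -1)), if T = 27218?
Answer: Rational(56700, 66127) ≈ 0.85744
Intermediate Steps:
Mul(Add(T, 29482), Pow(Add(41917, 24210), -1)) = Mul(Add(27218, 29482), Pow(Add(41917, 24210), -1)) = Mul(56700, Pow(66127, -1)) = Mul(56700, Rational(1, 66127)) = Rational(56700, 66127)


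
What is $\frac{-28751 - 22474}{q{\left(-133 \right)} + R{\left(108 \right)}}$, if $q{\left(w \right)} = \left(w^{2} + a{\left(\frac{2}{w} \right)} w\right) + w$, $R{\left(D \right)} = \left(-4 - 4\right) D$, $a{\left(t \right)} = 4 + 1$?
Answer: $- \frac{51225}{16027} \approx -3.1962$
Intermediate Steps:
$a{\left(t \right)} = 5$
$R{\left(D \right)} = - 8 D$
$q{\left(w \right)} = w^{2} + 6 w$ ($q{\left(w \right)} = \left(w^{2} + 5 w\right) + w = w^{2} + 6 w$)
$\frac{-28751 - 22474}{q{\left(-133 \right)} + R{\left(108 \right)}} = \frac{-28751 - 22474}{- 133 \left(6 - 133\right) - 864} = - \frac{51225}{\left(-133\right) \left(-127\right) - 864} = - \frac{51225}{16891 - 864} = - \frac{51225}{16027}$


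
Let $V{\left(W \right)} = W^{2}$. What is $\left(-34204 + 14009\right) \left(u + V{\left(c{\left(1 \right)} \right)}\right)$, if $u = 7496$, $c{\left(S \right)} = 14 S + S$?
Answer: $-155925595$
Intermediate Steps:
$c{\left(S \right)} = 15 S$
$\left(-34204 + 14009\right) \left(u + V{\left(c{\left(1 \right)} \right)}\right) = \left(-34204 + 14009\right) \left(7496 + \left(15 \cdot 1\right)^{2}\right) = - 20195 \left(7496 + 15^{2}\right) = - 20195 \left(7496 + 225\right) = \left(-20195\right) 7721 = -155925595$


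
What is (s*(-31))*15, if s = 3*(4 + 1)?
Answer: -6975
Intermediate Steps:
s = 15 (s = 3*5 = 15)
(s*(-31))*15 = (15*(-31))*15 = -465*15 = -6975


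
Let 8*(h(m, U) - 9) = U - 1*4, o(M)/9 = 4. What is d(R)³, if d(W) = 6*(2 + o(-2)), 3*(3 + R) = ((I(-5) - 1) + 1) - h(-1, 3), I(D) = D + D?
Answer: 11852352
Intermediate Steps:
I(D) = 2*D
o(M) = 36 (o(M) = 9*4 = 36)
h(m, U) = 17/2 + U/8 (h(m, U) = 9 + (U - 1*4)/8 = 9 + (U - 4)/8 = 9 + (-4 + U)/8 = 9 + (-½ + U/8) = 17/2 + U/8)
R = -223/24 (R = -3 + (((2*(-5) - 1) + 1) - (17/2 + (⅛)*3))/3 = -3 + (((-10 - 1) + 1) - (17/2 + 3/8))/3 = -3 + ((-11 + 1) - 1*71/8)/3 = -3 + (-10 - 71/8)/3 = -3 + (⅓)*(-151/8) = -3 - 151/24 = -223/24 ≈ -9.2917)
d(W) = 228 (d(W) = 6*(2 + 36) = 6*38 = 228)
d(R)³ = 228³ = 11852352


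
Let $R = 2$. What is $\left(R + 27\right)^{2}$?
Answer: $841$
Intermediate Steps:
$\left(R + 27\right)^{2} = \left(2 + 27\right)^{2} = 29^{2} = 841$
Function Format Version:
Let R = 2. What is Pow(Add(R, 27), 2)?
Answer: 841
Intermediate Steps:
Pow(Add(R, 27), 2) = Pow(Add(2, 27), 2) = Pow(29, 2) = 841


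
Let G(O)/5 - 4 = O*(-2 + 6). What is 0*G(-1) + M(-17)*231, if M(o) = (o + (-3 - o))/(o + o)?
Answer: 693/34 ≈ 20.382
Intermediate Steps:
M(o) = -3/(2*o) (M(o) = -3*1/(2*o) = -3/(2*o))
G(O) = 20 + 20*O (G(O) = 20 + 5*(O*(-2 + 6)) = 20 + 5*(O*4) = 20 + 5*(4*O) = 20 + 20*O)
0*G(-1) + M(-17)*231 = 0*(20 + 20*(-1)) - 3/2/(-17)*231 = 0*(20 - 20) - 3/2*(-1/17)*231 = 0*0 + (3/34)*231 = 0 + 693/34 = 693/34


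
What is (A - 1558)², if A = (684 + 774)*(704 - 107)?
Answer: 754931601424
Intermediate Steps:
A = 870426 (A = 1458*597 = 870426)
(A - 1558)² = (870426 - 1558)² = 868868² = 754931601424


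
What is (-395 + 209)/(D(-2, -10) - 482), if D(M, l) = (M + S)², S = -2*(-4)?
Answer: 93/223 ≈ 0.41704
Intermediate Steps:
S = 8
D(M, l) = (8 + M)² (D(M, l) = (M + 8)² = (8 + M)²)
(-395 + 209)/(D(-2, -10) - 482) = (-395 + 209)/((8 - 2)² - 482) = -186/(6² - 482) = -186/(36 - 482) = -186/(-446) = -186*(-1/446) = 93/223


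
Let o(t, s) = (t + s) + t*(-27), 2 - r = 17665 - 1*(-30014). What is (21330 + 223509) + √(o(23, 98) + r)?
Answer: 244839 + 3*I*√5353 ≈ 2.4484e+5 + 219.49*I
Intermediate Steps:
r = -47677 (r = 2 - (17665 - 1*(-30014)) = 2 - (17665 + 30014) = 2 - 1*47679 = 2 - 47679 = -47677)
o(t, s) = s - 26*t (o(t, s) = (s + t) - 27*t = s - 26*t)
(21330 + 223509) + √(o(23, 98) + r) = (21330 + 223509) + √((98 - 26*23) - 47677) = 244839 + √((98 - 598) - 47677) = 244839 + √(-500 - 47677) = 244839 + √(-48177) = 244839 + 3*I*√5353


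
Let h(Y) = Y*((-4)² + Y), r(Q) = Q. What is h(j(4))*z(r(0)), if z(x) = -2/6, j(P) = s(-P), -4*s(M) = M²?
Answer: 16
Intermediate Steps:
s(M) = -M²/4
j(P) = -P²/4
z(x) = -⅓ (z(x) = -2*⅙ = -⅓)
h(Y) = Y*(16 + Y)
h(j(4))*z(r(0)) = ((-¼*4²)*(16 - ¼*4²))*(-⅓) = ((-¼*16)*(16 - ¼*16))*(-⅓) = -4*(16 - 4)*(-⅓) = -4*12*(-⅓) = -48*(-⅓) = 16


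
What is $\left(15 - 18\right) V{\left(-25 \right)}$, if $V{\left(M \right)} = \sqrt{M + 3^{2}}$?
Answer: $- 12 i \approx - 12.0 i$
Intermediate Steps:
$V{\left(M \right)} = \sqrt{9 + M}$ ($V{\left(M \right)} = \sqrt{M + 9} = \sqrt{9 + M}$)
$\left(15 - 18\right) V{\left(-25 \right)} = \left(15 - 18\right) \sqrt{9 - 25} = - 3 \sqrt{-16} = - 3 \cdot 4 i = - 12 i$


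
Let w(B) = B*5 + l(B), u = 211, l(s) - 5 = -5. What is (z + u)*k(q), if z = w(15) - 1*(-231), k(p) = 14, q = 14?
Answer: 7238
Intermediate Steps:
l(s) = 0 (l(s) = 5 - 5 = 0)
w(B) = 5*B (w(B) = B*5 + 0 = 5*B + 0 = 5*B)
z = 306 (z = 5*15 - 1*(-231) = 75 + 231 = 306)
(z + u)*k(q) = (306 + 211)*14 = 517*14 = 7238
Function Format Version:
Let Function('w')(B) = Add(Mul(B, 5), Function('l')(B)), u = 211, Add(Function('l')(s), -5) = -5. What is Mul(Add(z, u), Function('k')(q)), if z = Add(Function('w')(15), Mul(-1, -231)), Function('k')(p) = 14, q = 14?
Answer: 7238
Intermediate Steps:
Function('l')(s) = 0 (Function('l')(s) = Add(5, -5) = 0)
Function('w')(B) = Mul(5, B) (Function('w')(B) = Add(Mul(B, 5), 0) = Add(Mul(5, B), 0) = Mul(5, B))
z = 306 (z = Add(Mul(5, 15), Mul(-1, -231)) = Add(75, 231) = 306)
Mul(Add(z, u), Function('k')(q)) = Mul(Add(306, 211), 14) = Mul(517, 14) = 7238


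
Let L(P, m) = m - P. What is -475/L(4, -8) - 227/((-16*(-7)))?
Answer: 12619/336 ≈ 37.557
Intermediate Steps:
-475/L(4, -8) - 227/((-16*(-7))) = -475/(-8 - 1*4) - 227/((-16*(-7))) = -475/(-8 - 4) - 227/112 = -475/(-12) - 227*1/112 = -475*(-1/12) - 227/112 = 475/12 - 227/112 = 12619/336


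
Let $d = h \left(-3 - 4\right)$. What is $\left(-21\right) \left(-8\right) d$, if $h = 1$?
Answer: $-1176$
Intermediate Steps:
$d = -7$ ($d = 1 \left(-3 - 4\right) = 1 \left(-7\right) = -7$)
$\left(-21\right) \left(-8\right) d = \left(-21\right) \left(-8\right) \left(-7\right) = 168 \left(-7\right) = -1176$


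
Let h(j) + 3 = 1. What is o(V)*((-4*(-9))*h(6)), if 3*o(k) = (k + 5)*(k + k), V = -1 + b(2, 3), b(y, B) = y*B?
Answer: -2400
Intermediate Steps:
h(j) = -2 (h(j) = -3 + 1 = -2)
b(y, B) = B*y
V = 5 (V = -1 + 3*2 = -1 + 6 = 5)
o(k) = 2*k*(5 + k)/3 (o(k) = ((k + 5)*(k + k))/3 = ((5 + k)*(2*k))/3 = (2*k*(5 + k))/3 = 2*k*(5 + k)/3)
o(V)*((-4*(-9))*h(6)) = ((⅔)*5*(5 + 5))*(-4*(-9)*(-2)) = ((⅔)*5*10)*(36*(-2)) = (100/3)*(-72) = -2400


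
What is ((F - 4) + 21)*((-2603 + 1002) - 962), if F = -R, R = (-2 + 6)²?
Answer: -2563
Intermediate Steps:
R = 16 (R = 4² = 16)
F = -16 (F = -1*16 = -16)
((F - 4) + 21)*((-2603 + 1002) - 962) = ((-16 - 4) + 21)*((-2603 + 1002) - 962) = (-20 + 21)*(-1601 - 962) = 1*(-2563) = -2563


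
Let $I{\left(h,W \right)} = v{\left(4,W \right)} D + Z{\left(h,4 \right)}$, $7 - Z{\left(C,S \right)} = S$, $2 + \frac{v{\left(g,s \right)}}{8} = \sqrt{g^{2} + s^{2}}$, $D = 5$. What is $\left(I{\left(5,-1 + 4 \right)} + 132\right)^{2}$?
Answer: $65025$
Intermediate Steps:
$v{\left(g,s \right)} = -16 + 8 \sqrt{g^{2} + s^{2}}$
$Z{\left(C,S \right)} = 7 - S$
$I{\left(h,W \right)} = -77 + 40 \sqrt{16 + W^{2}}$ ($I{\left(h,W \right)} = \left(-16 + 8 \sqrt{4^{2} + W^{2}}\right) 5 + \left(7 - 4\right) = \left(-16 + 8 \sqrt{16 + W^{2}}\right) 5 + \left(7 - 4\right) = \left(-80 + 40 \sqrt{16 + W^{2}}\right) + 3 = -77 + 40 \sqrt{16 + W^{2}}$)
$\left(I{\left(5,-1 + 4 \right)} + 132\right)^{2} = \left(\left(-77 + 40 \sqrt{16 + \left(-1 + 4\right)^{2}}\right) + 132\right)^{2} = \left(\left(-77 + 40 \sqrt{16 + 3^{2}}\right) + 132\right)^{2} = \left(\left(-77 + 40 \sqrt{16 + 9}\right) + 132\right)^{2} = \left(\left(-77 + 40 \sqrt{25}\right) + 132\right)^{2} = \left(\left(-77 + 40 \cdot 5\right) + 132\right)^{2} = \left(\left(-77 + 200\right) + 132\right)^{2} = \left(123 + 132\right)^{2} = 255^{2} = 65025$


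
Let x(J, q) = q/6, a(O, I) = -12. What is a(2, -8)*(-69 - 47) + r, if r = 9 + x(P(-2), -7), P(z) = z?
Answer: 8399/6 ≈ 1399.8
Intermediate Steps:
x(J, q) = q/6 (x(J, q) = q*(⅙) = q/6)
r = 47/6 (r = 9 + (⅙)*(-7) = 9 - 7/6 = 47/6 ≈ 7.8333)
a(2, -8)*(-69 - 47) + r = -12*(-69 - 47) + 47/6 = -12*(-116) + 47/6 = 1392 + 47/6 = 8399/6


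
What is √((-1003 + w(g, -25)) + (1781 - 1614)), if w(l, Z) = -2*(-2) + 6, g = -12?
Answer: I*√826 ≈ 28.74*I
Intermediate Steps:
w(l, Z) = 10 (w(l, Z) = 4 + 6 = 10)
√((-1003 + w(g, -25)) + (1781 - 1614)) = √((-1003 + 10) + (1781 - 1614)) = √(-993 + 167) = √(-826) = I*√826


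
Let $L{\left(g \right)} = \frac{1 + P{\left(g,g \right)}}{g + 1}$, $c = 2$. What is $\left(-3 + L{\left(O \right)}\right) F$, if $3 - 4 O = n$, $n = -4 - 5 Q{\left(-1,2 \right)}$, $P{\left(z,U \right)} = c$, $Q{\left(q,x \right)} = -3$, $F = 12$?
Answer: $-72$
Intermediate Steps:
$P{\left(z,U \right)} = 2$
$n = 11$ ($n = -4 - -15 = -4 + 15 = 11$)
$O = -2$ ($O = \frac{3}{4} - \frac{11}{4} = -2$)
$L{\left(g \right)} = \frac{3}{1 + g}$ ($L{\left(g \right)} = \frac{1 + 2}{g + 1} = \frac{3}{1 + g}$)
$\left(-3 + L{\left(O \right)}\right) F = \left(-3 + \frac{3}{1 - 2}\right) 12 = \left(-3 + \frac{3}{-1}\right) 12 = \left(-3 + 3 \left(-1\right)\right) 12 = \left(-3 - 3\right) 12 = \left(-6\right) 12 = -72$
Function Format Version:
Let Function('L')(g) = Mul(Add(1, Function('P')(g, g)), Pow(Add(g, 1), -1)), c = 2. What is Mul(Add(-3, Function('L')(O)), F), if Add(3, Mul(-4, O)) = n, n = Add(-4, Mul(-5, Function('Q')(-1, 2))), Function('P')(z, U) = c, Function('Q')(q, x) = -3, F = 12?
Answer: -72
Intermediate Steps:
Function('P')(z, U) = 2
n = 11 (n = Add(-4, Mul(-5, -3)) = Add(-4, 15) = 11)
O = -2 (O = Add(Rational(3, 4), Mul(Rational(-1, 4), 11)) = Add(Rational(3, 4), Rational(-11, 4)) = -2)
Function('L')(g) = Mul(3, Pow(Add(1, g), -1)) (Function('L')(g) = Mul(Add(1, 2), Pow(Add(g, 1), -1)) = Mul(3, Pow(Add(1, g), -1)))
Mul(Add(-3, Function('L')(O)), F) = Mul(Add(-3, Mul(3, Pow(Add(1, -2), -1))), 12) = Mul(Add(-3, Mul(3, Pow(-1, -1))), 12) = Mul(Add(-3, Mul(3, -1)), 12) = Mul(Add(-3, -3), 12) = Mul(-6, 12) = -72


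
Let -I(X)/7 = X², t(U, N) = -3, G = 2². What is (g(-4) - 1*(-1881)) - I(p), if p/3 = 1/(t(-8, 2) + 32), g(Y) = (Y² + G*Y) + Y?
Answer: 1578620/841 ≈ 1877.1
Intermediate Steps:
G = 4
g(Y) = Y² + 5*Y (g(Y) = (Y² + 4*Y) + Y = Y² + 5*Y)
p = 3/29 (p = 3/(-3 + 32) = 3/29 ≈ 0.10345)
I(X) = -7*X²
(g(-4) - 1*(-1881)) - I(p) = (-4*(5 - 4) - 1*(-1881)) - (-7)*(3/29)² = (-4*1 + 1881) - (-7)*9/841 = (-4 + 1881) - 1*(-63/841) = 1877 + 63/841 = 1578620/841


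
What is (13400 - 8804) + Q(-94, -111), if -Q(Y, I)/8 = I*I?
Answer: -93972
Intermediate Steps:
Q(Y, I) = -8*I² (Q(Y, I) = -8*I*I = -8*I²)
(13400 - 8804) + Q(-94, -111) = (13400 - 8804) - 8*(-111)² = 4596 - 8*12321 = 4596 - 98568 = -93972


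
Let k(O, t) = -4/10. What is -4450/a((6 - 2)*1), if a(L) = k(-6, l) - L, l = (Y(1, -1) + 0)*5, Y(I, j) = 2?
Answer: 11125/11 ≈ 1011.4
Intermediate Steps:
l = 10 (l = (2 + 0)*5 = 2*5 = 10)
k(O, t) = -⅖ (k(O, t) = -4*⅒ = -⅖)
a(L) = -⅖ - L
-4450/a((6 - 2)*1) = -4450/(-⅖ - (6 - 2)) = -4450/(-⅖ - 4) = -4450/(-22/5) = -4450*(-5/22) = 11125/11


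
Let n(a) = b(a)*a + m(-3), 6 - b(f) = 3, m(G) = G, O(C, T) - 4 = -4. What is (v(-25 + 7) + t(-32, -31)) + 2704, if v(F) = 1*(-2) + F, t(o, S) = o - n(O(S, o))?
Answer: 2655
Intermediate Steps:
O(C, T) = 0 (O(C, T) = 4 - 4 = 0)
b(f) = 3 (b(f) = 6 - 1*3 = 6 - 3 = 3)
n(a) = -3 + 3*a (n(a) = 3*a - 3 = -3 + 3*a)
t(o, S) = 3 + o (t(o, S) = o - (-3 + 3*0) = o - (-3 + 0) = o - 1*(-3) = o + 3 = 3 + o)
v(F) = -2 + F
(v(-25 + 7) + t(-32, -31)) + 2704 = ((-2 + (-25 + 7)) + (3 - 32)) + 2704 = ((-2 - 18) - 29) + 2704 = (-20 - 29) + 2704 = -49 + 2704 = 2655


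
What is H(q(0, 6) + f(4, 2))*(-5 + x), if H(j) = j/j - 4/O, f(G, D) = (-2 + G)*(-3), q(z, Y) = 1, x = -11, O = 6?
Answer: -16/3 ≈ -5.3333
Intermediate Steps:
f(G, D) = 6 - 3*G
H(j) = ⅓ (H(j) = j/j - 4/6 = 1 - 4*⅙ = 1 - ⅔ = ⅓)
H(q(0, 6) + f(4, 2))*(-5 + x) = (-5 - 11)/3 = (⅓)*(-16) = -16/3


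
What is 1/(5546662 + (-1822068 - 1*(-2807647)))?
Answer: 1/6532241 ≈ 1.5309e-7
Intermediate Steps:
1/(5546662 + (-1822068 - 1*(-2807647))) = 1/(5546662 + (-1822068 + 2807647)) = 1/(5546662 + 985579) = 1/6532241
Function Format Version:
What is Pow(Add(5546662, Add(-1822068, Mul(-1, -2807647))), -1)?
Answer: Rational(1, 6532241) ≈ 1.5309e-7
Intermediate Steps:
Pow(Add(5546662, Add(-1822068, Mul(-1, -2807647))), -1) = Pow(Add(5546662, Add(-1822068, 2807647)), -1) = Pow(Add(5546662, 985579), -1) = Pow(6532241, -1) = Rational(1, 6532241)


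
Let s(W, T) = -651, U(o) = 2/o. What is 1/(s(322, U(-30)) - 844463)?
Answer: -1/845114 ≈ -1.1833e-6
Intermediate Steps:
1/(s(322, U(-30)) - 844463) = 1/(-651 - 844463) = 1/(-845114) = -1/845114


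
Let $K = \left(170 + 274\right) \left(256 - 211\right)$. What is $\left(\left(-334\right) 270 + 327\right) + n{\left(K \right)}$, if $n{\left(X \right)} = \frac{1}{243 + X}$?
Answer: $- \frac{1817097218}{20223} \approx -89853.0$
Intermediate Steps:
$K = 19980$ ($K = 444 \cdot 45 = 19980$)
$\left(\left(-334\right) 270 + 327\right) + n{\left(K \right)} = \left(\left(-334\right) 270 + 327\right) + \frac{1}{243 + 19980} = \left(-90180 + 327\right) + \frac{1}{20223} = -89853 + \frac{1}{20223} = - \frac{1817097218}{20223}$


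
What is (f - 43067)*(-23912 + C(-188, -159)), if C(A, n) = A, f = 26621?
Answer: 396348600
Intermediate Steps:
(f - 43067)*(-23912 + C(-188, -159)) = (26621 - 43067)*(-23912 - 188) = -16446*(-24100) = 396348600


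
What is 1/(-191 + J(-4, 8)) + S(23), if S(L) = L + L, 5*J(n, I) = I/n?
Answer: 44017/957 ≈ 45.995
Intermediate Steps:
J(n, I) = I/(5*n) (J(n, I) = (I/n)/5 = I/(5*n))
S(L) = 2*L
1/(-191 + J(-4, 8)) + S(23) = 1/(-191 + (⅕)*8/(-4)) + 2*23 = 1/(-191 + (⅕)*8*(-¼)) + 46 = 1/(-191 - ⅖) + 46 = 1/(-957/5) + 46 = -5/957 + 46 = 44017/957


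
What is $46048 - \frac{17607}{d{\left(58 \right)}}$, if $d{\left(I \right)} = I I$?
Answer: $\frac{154887865}{3364} \approx 46043.0$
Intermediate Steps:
$d{\left(I \right)} = I^{2}$
$46048 - \frac{17607}{d{\left(58 \right)}} = 46048 - \frac{17607}{58^{2}} = 46048 - \frac{17607}{3364} = \frac{154887865}{3364}$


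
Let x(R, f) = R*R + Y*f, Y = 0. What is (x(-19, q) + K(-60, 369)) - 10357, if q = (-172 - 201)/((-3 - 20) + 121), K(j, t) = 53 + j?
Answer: -10003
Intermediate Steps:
q = -373/98 (q = -373/(-23 + 121) = -373/98 ≈ -3.8061)
x(R, f) = R² (x(R, f) = R*R + 0*f = R² + 0 = R²)
(x(-19, q) + K(-60, 369)) - 10357 = ((-19)² + (53 - 60)) - 10357 = (361 - 7) - 10357 = 354 - 10357 = -10003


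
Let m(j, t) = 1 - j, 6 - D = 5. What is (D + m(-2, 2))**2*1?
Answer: 16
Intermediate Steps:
D = 1 (D = 6 - 1*5 = 6 - 5 = 1)
(D + m(-2, 2))**2*1 = (1 + (1 - 1*(-2)))**2*1 = (1 + (1 + 2))**2*1 = (1 + 3)**2*1 = 4**2*1 = 16*1 = 16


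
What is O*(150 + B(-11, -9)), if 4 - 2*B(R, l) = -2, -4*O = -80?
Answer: 3060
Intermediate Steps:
O = 20 (O = -¼*(-80) = 20)
B(R, l) = 3 (B(R, l) = 2 - ½*(-2) = 2 + 1 = 3)
O*(150 + B(-11, -9)) = 20*(150 + 3) = 20*153 = 3060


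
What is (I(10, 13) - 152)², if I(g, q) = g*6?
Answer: 8464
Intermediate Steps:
I(g, q) = 6*g
(I(10, 13) - 152)² = (6*10 - 152)² = (60 - 152)² = (-92)² = 8464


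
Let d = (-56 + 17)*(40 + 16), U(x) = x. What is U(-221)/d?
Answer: 17/168 ≈ 0.10119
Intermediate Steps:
d = -2184 (d = -39*56 = -2184)
U(-221)/d = -221/(-2184) = -221*(-1/2184) = 17/168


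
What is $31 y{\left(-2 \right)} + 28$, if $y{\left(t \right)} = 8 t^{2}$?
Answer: $1020$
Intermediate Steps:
$31 y{\left(-2 \right)} + 28 = 31 \cdot 8 \left(-2\right)^{2} + 28 = 31 \cdot 8 \cdot 4 + 28 = 31 \cdot 32 + 28 = 992 + 28 = 1020$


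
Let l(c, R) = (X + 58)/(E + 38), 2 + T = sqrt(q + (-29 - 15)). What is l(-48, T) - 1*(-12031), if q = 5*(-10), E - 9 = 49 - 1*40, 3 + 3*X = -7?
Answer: 505343/42 ≈ 12032.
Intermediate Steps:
X = -10/3 (X = -1 + (1/3)*(-7) = -1 - 7/3 = -10/3 ≈ -3.3333)
E = 18 (E = 9 + (49 - 1*40) = 9 + (49 - 40) = 9 + 9 = 18)
q = -50
T = -2 + I*sqrt(94) (T = -2 + sqrt(-50 + (-29 - 15)) = -2 + sqrt(-50 - 44) = -2 + sqrt(-94) = -2 + I*sqrt(94) ≈ -2.0 + 9.6954*I)
l(c, R) = 41/42 (l(c, R) = (-10/3 + 58)/(18 + 38) = (164/3)/56 = (164/3)*(1/56) = 41/42)
l(-48, T) - 1*(-12031) = 41/42 - 1*(-12031) = 41/42 + 12031 = 505343/42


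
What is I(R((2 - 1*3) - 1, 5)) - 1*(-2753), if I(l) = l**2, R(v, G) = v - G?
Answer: 2802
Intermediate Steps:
I(R((2 - 1*3) - 1, 5)) - 1*(-2753) = (((2 - 1*3) - 1) - 1*5)**2 - 1*(-2753) = (((2 - 3) - 1) - 5)**2 + 2753 = ((-1 - 1) - 5)**2 + 2753 = (-2 - 5)**2 + 2753 = (-7)**2 + 2753 = 49 + 2753 = 2802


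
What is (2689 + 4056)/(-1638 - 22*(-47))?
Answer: -6745/604 ≈ -11.167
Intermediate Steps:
(2689 + 4056)/(-1638 - 22*(-47)) = 6745/(-1638 + 1034) = 6745/(-604) = 6745*(-1/604) = -6745/604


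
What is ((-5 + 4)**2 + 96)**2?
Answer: 9409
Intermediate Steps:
((-5 + 4)**2 + 96)**2 = ((-1)**2 + 96)**2 = (1 + 96)**2 = 97**2 = 9409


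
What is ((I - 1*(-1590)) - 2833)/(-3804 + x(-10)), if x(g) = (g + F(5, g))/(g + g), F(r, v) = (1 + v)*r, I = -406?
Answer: 6596/15205 ≈ 0.43380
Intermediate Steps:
F(r, v) = r*(1 + v)
x(g) = (5 + 6*g)/(2*g) (x(g) = (g + 5*(1 + g))/(g + g) = (g + (5 + 5*g))/((2*g)) = (5 + 6*g)*(1/(2*g)) = (5 + 6*g)/(2*g))
((I - 1*(-1590)) - 2833)/(-3804 + x(-10)) = ((-406 - 1*(-1590)) - 2833)/(-3804 + (3 + (5/2)/(-10))) = ((-406 + 1590) - 2833)/(-3804 + (3 + (5/2)*(-⅒))) = (1184 - 2833)/(-3804 + (3 - ¼)) = -1649/(-3804 + 11/4) = -1649/(-15205/4) = -1649*(-4/15205) = 6596/15205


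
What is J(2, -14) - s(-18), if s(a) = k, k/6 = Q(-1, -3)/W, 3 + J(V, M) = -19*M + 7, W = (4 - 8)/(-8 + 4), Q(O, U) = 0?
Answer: 270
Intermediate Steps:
W = 1 (W = -4/(-4) = -4*(-1/4) = 1)
J(V, M) = 4 - 19*M (J(V, M) = -3 + (-19*M + 7) = -3 + (7 - 19*M) = 4 - 19*M)
k = 0 (k = 6*(0/1) = 6*(0*1) = 6*0 = 0)
s(a) = 0
J(2, -14) - s(-18) = (4 - 19*(-14)) - 1*0 = (4 + 266) + 0 = 270 + 0 = 270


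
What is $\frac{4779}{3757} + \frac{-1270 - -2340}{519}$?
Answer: $\frac{6500291}{1949883} \approx 3.3337$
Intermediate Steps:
$\frac{4779}{3757} + \frac{-1270 - -2340}{519} = 4779 \cdot \frac{1}{3757} + \left(-1270 + 2340\right) \frac{1}{519} = \frac{4779}{3757} + 1070 \cdot \frac{1}{519} = \frac{4779}{3757} + \frac{1070}{519} = \frac{6500291}{1949883}$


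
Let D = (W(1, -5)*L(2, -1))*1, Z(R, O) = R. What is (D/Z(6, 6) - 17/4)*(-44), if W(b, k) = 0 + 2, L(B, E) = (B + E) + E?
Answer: 187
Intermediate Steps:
L(B, E) = B + 2*E
W(b, k) = 2
D = 0 (D = (2*(2 + 2*(-1)))*1 = (2*(2 - 2))*1 = (2*0)*1 = 0*1 = 0)
(D/Z(6, 6) - 17/4)*(-44) = (0/6 - 17/4)*(-44) = (0*(1/6) - 17*1/4)*(-44) = (0 - 17/4)*(-44) = -17/4*(-44) = 187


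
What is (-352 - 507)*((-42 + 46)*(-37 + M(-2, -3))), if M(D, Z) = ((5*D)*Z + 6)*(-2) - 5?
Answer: 391704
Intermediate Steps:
M(D, Z) = -17 - 10*D*Z (M(D, Z) = (5*D*Z + 6)*(-2) - 5 = (6 + 5*D*Z)*(-2) - 5 = (-12 - 10*D*Z) - 5 = -17 - 10*D*Z)
(-352 - 507)*((-42 + 46)*(-37 + M(-2, -3))) = (-352 - 507)*((-42 + 46)*(-37 + (-17 - 10*(-2)*(-3)))) = -3436*(-37 + (-17 - 60)) = -3436*(-37 - 77) = -3436*(-114) = -859*(-456) = 391704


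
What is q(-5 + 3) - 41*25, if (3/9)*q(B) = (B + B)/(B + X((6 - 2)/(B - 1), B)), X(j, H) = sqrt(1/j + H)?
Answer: -9193/9 + 8*I*sqrt(11)/9 ≈ -1021.4 + 2.9481*I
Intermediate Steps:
X(j, H) = sqrt(H + 1/j)
q(B) = 6*B/(B + sqrt(-1/4 + 5*B/4)) (q(B) = 3*((B + B)/(B + sqrt(B + 1/((6 - 2)/(B - 1))))) = 3*((2*B)/(B + sqrt(B + 1/(4/(-1 + B))))) = 3*((2*B)/(B + sqrt(B + (-1/4 + B/4)))) = 3*((2*B)/(B + sqrt(-1/4 + 5*B/4))) = 3*(2*B/(B + sqrt(-1/4 + 5*B/4))) = 6*B/(B + sqrt(-1/4 + 5*B/4)))
q(-5 + 3) - 41*25 = 12*(-5 + 3)/(sqrt(-1 + 5*(-5 + 3)) + 2*(-5 + 3)) - 41*25 = 12*(-2)/(sqrt(-1 + 5*(-2)) + 2*(-2)) - 1025 = 12*(-2)/(sqrt(-1 - 10) - 4) - 1025 = 12*(-2)/(sqrt(-11) - 4) - 1025 = 12*(-2)/(I*sqrt(11) - 4) - 1025 = 12*(-2)/(-4 + I*sqrt(11)) - 1025 = -24/(-4 + I*sqrt(11)) - 1025 = -1025 - 24/(-4 + I*sqrt(11))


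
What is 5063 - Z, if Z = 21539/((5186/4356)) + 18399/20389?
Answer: -688861182394/52868677 ≈ -13030.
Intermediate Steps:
Z = 956535294045/52868677 (Z = 21539/((5186*(1/4356))) + 18399*(1/20389) = 21539/(2593/2178) + 18399/20389 = 21539*(2178/2593) + 18399/20389 = 46911942/2593 + 18399/20389 = 956535294045/52868677 ≈ 18093.)
5063 - Z = 5063 - 1*956535294045/52868677 = 5063 - 956535294045/52868677 = -688861182394/52868677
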